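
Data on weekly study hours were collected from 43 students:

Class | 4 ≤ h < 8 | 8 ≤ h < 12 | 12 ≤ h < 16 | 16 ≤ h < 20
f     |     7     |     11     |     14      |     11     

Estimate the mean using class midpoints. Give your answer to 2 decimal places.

Midpoints: 6, 10, 14, 18
Σfm = 7×6 + 11×10 + 14×14 + 11×18 = 546
n = Σf = 43
Mean = 546 / 43 = 12.6977

12.70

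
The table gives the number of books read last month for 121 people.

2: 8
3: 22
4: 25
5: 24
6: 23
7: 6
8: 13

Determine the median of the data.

5

Cumulative frequencies: 8, 30, 55, 79, 102, 108, 121
n = 121, so the median is the value in position (n+1)/2 = 61.
Position 61 falls at value 5.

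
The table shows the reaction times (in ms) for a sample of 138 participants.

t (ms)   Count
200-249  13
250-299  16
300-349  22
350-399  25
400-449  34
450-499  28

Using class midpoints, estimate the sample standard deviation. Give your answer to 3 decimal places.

79.796

Midpoints: 224.5, 274.5, 324.5, 374.5, 424.5, 474.5
n = 138, Σfm = 51531, mean = 373.4130
Σfm² = 20114684.5
Σf(m − x̄)² = Σfm² − (Σfm)²/n = 20114684.5 − 51531²/138 = 872336.9565
Sample variance = 872336.9565 / 137 = 6367.4230
Standard deviation = √6367.4230 = 79.7961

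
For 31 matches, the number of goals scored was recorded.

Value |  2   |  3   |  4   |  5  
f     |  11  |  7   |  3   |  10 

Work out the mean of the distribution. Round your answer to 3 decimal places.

3.387

Values: 2, 3, 4, 5
Σfx = 11×2 + 7×3 + 3×4 + 10×5 = 105
n = Σf = 31
Mean = 105 / 31 = 3.3871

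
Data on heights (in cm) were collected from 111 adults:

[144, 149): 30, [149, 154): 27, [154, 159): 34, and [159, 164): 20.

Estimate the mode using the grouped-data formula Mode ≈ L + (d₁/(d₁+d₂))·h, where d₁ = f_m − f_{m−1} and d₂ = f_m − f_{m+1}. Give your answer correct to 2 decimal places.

155.67

Modal class: [154, 159) (highest frequency 34).
d₁ = 34 − 27 = 7, d₂ = 34 − 20 = 14
Mode ≈ 154 + (7/(7+14)) × 5 = 154 + 1.6667 = 155.6667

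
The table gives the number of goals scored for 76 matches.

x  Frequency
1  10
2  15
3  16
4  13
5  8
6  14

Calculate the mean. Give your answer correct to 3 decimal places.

Values: 1, 2, 3, 4, 5, 6
Σfx = 10×1 + 15×2 + 16×3 + 13×4 + 8×5 + 14×6 = 264
n = Σf = 76
Mean = 264 / 76 = 3.4737

3.474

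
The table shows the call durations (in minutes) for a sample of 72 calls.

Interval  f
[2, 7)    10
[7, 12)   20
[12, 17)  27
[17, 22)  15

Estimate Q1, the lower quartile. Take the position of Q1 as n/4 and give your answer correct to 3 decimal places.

Cumulative frequencies: 10, 30, 57, 72
n = 72; position = n/4 = 18.
This falls in the class [7, 12): L = 7, F = 10, f = 20, h = 5.
Lower quartile ≈ 7 + ((18 − 10) / 20) × 5 = 9.0000

9.000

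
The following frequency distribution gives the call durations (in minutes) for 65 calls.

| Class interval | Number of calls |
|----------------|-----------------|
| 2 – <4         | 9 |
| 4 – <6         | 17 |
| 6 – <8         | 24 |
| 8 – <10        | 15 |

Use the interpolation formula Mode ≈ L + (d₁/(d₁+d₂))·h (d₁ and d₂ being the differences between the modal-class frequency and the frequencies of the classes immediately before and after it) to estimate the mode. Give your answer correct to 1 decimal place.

6.9

Modal class: 6 – <8 (highest frequency 24).
d₁ = 24 − 17 = 7, d₂ = 24 − 15 = 9
Mode ≈ 6 + (7/(7+9)) × 2 = 6 + 0.8750 = 6.8750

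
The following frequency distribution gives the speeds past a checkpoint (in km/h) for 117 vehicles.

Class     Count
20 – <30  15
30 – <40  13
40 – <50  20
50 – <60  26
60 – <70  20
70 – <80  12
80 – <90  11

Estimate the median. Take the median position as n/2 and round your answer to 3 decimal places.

Cumulative frequencies: 15, 28, 48, 74, 94, 106, 117
n = 117; position = n/2 = 58.5.
This falls in the class 50 – <60: L = 50, F = 48, f = 26, h = 10.
Median ≈ 50 + ((58.5 − 48) / 26) × 10 = 54.0385

54.038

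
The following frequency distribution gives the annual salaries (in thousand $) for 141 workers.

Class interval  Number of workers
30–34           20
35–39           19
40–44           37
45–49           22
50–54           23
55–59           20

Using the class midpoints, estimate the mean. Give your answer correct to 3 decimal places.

44.447

Midpoints: 32, 37, 42, 47, 52, 57
Σfm = 20×32 + 19×37 + 37×42 + 22×47 + 23×52 + 20×57 = 6267
n = Σf = 141
Mean = 6267 / 141 = 44.4468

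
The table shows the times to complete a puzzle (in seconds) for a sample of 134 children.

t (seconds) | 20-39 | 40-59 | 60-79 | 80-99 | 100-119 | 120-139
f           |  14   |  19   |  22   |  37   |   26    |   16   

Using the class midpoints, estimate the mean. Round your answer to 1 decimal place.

82.9

Midpoints: 29.5, 49.5, 69.5, 89.5, 109.5, 129.5
Σfm = 14×29.5 + 19×49.5 + 22×69.5 + 37×89.5 + 26×109.5 + 16×129.5 = 11113
n = Σf = 134
Mean = 11113 / 134 = 82.9328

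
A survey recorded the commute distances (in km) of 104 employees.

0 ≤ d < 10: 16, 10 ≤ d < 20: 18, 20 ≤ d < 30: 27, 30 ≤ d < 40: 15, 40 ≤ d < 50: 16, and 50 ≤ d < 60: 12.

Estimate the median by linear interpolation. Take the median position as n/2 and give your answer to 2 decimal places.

26.67

Cumulative frequencies: 16, 34, 61, 76, 92, 104
n = 104; position = n/2 = 52.
This falls in the class 20 ≤ d < 30: L = 20, F = 34, f = 27, h = 10.
Median ≈ 20 + ((52 − 34) / 27) × 10 = 26.6667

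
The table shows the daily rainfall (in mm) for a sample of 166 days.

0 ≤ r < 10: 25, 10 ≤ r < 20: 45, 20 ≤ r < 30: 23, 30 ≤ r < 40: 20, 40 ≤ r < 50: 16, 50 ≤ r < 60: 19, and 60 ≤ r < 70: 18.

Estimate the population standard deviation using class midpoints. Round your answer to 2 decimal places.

19.69

Midpoints: 5, 15, 25, 35, 45, 55, 65
n = 166, Σfm = 5010, mean = 30.1807
Σfm² = 215550
Σf(m − x̄)² = Σfm² − (Σfm)²/n = 215550 − 5010²/166 = 64344.5783
Population variance = 64344.5783 / 166 = 387.6179
Standard deviation = √387.6179 = 19.6880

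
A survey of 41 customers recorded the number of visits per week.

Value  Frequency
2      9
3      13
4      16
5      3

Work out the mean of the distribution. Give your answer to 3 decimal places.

Values: 2, 3, 4, 5
Σfx = 9×2 + 13×3 + 16×4 + 3×5 = 136
n = Σf = 41
Mean = 136 / 41 = 3.3171

3.317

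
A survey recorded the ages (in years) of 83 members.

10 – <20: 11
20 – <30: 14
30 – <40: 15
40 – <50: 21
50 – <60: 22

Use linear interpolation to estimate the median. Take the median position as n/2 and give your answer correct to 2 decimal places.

40.71

Cumulative frequencies: 11, 25, 40, 61, 83
n = 83; position = n/2 = 41.5.
This falls in the class 40 – <50: L = 40, F = 40, f = 21, h = 10.
Median ≈ 40 + ((41.5 − 40) / 21) × 10 = 40.7143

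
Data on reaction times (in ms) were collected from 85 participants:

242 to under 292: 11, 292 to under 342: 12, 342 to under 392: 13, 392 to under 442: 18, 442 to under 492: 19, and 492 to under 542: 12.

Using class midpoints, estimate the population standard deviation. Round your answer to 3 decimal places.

80.151

Midpoints: 267, 317, 367, 417, 467, 517
n = 85, Σfm = 34095, mean = 401.1176
Σfm² = 14222165
Σf(m − x̄)² = Σfm² − (Σfm)²/n = 14222165 − 34095²/85 = 546058.8235
Population variance = 546058.8235 / 85 = 6424.2215
Standard deviation = √6424.2215 = 80.1512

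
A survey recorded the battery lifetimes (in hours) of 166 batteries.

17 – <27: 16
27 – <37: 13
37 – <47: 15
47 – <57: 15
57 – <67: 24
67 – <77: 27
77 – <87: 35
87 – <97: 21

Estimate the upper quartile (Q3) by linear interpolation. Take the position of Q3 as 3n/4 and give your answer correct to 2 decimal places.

Cumulative frequencies: 16, 29, 44, 59, 83, 110, 145, 166
n = 166; position = 3n/4 = 124.5.
This falls in the class 77 – <87: L = 77, F = 110, f = 35, h = 10.
Upper quartile ≈ 77 + ((124.5 − 110) / 35) × 10 = 81.1429

81.14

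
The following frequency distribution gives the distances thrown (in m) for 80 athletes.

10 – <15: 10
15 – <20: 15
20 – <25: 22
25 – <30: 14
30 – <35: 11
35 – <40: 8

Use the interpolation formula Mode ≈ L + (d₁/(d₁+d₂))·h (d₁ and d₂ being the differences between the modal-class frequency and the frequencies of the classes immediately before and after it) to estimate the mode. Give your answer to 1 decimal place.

Modal class: 20 – <25 (highest frequency 22).
d₁ = 22 − 15 = 7, d₂ = 22 − 14 = 8
Mode ≈ 20 + (7/(7+8)) × 5 = 20 + 2.3333 = 22.3333

22.3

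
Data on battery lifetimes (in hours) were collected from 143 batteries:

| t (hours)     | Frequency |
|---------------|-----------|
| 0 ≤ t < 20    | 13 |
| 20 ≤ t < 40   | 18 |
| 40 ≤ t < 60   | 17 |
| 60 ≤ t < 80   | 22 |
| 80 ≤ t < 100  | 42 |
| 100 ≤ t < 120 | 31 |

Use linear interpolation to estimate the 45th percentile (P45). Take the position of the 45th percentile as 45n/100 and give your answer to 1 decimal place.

74.9

Cumulative frequencies: 13, 31, 48, 70, 112, 143
n = 143; position = 45n/100 = 64.35.
This falls in the class 60 ≤ t < 80: L = 60, F = 48, f = 22, h = 20.
45th percentile ≈ 60 + ((64.35 − 48) / 22) × 20 = 74.8636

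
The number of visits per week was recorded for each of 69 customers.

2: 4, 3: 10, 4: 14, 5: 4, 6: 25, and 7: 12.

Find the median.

6

Cumulative frequencies: 4, 14, 28, 32, 57, 69
n = 69, so the median is the value in position (n+1)/2 = 35.
Position 35 falls at value 6.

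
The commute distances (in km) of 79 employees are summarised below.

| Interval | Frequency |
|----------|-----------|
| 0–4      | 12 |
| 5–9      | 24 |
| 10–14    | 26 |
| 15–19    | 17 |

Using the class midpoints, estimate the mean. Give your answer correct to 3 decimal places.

Midpoints: 2, 7, 12, 17
Σfm = 12×2 + 24×7 + 26×12 + 17×17 = 793
n = Σf = 79
Mean = 793 / 79 = 10.0380

10.038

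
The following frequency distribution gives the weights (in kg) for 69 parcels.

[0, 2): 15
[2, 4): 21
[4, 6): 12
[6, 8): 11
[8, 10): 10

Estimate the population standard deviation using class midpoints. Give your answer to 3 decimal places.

Midpoints: 1, 3, 5, 7, 9
n = 69, Σfm = 305, mean = 4.4203
Σfm² = 1853
Σf(m − x̄)² = Σfm² − (Σfm)²/n = 1853 − 305²/69 = 504.8116
Population variance = 504.8116 / 69 = 7.3161
Standard deviation = √7.3161 = 2.7048

2.705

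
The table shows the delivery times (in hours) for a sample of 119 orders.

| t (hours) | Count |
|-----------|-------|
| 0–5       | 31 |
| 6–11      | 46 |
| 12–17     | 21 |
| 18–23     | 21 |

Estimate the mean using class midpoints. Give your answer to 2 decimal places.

10.11

Midpoints: 2.5, 8.5, 14.5, 20.5
Σfm = 31×2.5 + 46×8.5 + 21×14.5 + 21×20.5 = 1203.5
n = Σf = 119
Mean = 1203.5 / 119 = 10.1134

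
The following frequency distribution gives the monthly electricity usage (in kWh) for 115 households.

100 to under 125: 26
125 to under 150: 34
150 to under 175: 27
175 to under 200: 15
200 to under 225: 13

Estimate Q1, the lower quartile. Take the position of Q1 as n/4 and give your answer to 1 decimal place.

Cumulative frequencies: 26, 60, 87, 102, 115
n = 115; position = n/4 = 28.75.
This falls in the class 125 to under 150: L = 125, F = 26, f = 34, h = 25.
Lower quartile ≈ 125 + ((28.75 − 26) / 34) × 25 = 127.0221

127.0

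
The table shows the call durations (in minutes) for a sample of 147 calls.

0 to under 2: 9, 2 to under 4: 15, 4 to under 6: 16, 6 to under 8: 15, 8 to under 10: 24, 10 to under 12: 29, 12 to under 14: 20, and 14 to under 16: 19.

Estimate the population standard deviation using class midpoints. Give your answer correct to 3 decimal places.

4.167

Midpoints: 1, 3, 5, 7, 9, 11, 13, 15
n = 147, Σfm = 1319, mean = 8.9728
Σfm² = 14387
Σf(m − x̄)² = Σfm² − (Σfm)²/n = 14387 − 1319²/147 = 2551.8912
Population variance = 2551.8912 / 147 = 17.3598
Standard deviation = √17.3598 = 4.1665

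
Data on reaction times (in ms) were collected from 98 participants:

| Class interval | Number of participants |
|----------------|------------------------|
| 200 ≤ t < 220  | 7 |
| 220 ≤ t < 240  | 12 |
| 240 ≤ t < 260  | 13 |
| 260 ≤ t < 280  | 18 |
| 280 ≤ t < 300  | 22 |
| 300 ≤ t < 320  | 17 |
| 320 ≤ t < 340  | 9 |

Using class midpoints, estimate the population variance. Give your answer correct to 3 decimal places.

Midpoints: 210, 230, 250, 270, 290, 310, 330
n = 98, Σfm = 26960, mean = 275.1020
Σfm² = 7532200
Σf(m − x̄)² = Σfm² − (Σfm)²/n = 7532200 − 26960²/98 = 115448.9796
Population variance = 115448.9796 / 98 = 1178.0508

1178.051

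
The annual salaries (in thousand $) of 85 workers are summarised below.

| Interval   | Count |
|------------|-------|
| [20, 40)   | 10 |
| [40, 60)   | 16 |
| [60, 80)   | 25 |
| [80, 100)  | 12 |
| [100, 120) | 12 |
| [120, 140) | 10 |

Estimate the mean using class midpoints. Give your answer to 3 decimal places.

77.059

Midpoints: 30, 50, 70, 90, 110, 130
Σfm = 10×30 + 16×50 + 25×70 + 12×90 + 12×110 + 10×130 = 6550
n = Σf = 85
Mean = 6550 / 85 = 77.0588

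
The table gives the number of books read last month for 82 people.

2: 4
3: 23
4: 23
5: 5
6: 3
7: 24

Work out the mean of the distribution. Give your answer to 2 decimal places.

4.63

Values: 2, 3, 4, 5, 6, 7
Σfx = 4×2 + 23×3 + 23×4 + 5×5 + 3×6 + 24×7 = 380
n = Σf = 82
Mean = 380 / 82 = 4.6341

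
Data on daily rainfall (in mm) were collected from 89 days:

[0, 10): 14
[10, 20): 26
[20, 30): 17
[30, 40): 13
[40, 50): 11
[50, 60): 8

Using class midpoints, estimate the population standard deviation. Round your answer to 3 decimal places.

15.387

Midpoints: 5, 15, 25, 35, 45, 55
n = 89, Σfm = 2275, mean = 25.5618
Σfm² = 79225
Σf(m − x̄)² = Σfm² − (Σfm)²/n = 79225 − 2275²/89 = 21071.9101
Population variance = 21071.9101 / 89 = 236.7630
Standard deviation = √236.7630 = 15.3871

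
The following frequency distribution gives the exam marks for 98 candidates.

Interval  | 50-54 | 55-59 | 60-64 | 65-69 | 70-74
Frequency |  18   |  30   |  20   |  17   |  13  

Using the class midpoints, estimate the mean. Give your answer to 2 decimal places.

Midpoints: 52, 57, 62, 67, 72
Σfm = 18×52 + 30×57 + 20×62 + 17×67 + 13×72 = 5961
n = Σf = 98
Mean = 5961 / 98 = 60.8265

60.83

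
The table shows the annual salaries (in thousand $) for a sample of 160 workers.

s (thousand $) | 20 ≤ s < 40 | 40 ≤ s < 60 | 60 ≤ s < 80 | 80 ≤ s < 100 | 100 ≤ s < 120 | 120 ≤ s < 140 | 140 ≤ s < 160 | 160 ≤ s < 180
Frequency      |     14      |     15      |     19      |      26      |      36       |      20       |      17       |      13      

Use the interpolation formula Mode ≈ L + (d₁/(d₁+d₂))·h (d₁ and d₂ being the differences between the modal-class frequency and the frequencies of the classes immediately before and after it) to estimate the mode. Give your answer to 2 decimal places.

Modal class: 100 ≤ s < 120 (highest frequency 36).
d₁ = 36 − 26 = 10, d₂ = 36 − 20 = 16
Mode ≈ 100 + (10/(10+16)) × 20 = 100 + 7.6923 = 107.6923

107.69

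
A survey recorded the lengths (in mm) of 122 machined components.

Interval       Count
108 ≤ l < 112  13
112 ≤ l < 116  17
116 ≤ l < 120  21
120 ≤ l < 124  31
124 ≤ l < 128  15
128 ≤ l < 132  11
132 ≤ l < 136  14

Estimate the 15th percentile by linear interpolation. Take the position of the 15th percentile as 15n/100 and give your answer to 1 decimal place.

Cumulative frequencies: 13, 30, 51, 82, 97, 108, 122
n = 122; position = 15n/100 = 18.3.
This falls in the class 112 ≤ l < 116: L = 112, F = 13, f = 17, h = 4.
15th percentile ≈ 112 + ((18.3 − 13) / 17) × 4 = 113.2471

113.2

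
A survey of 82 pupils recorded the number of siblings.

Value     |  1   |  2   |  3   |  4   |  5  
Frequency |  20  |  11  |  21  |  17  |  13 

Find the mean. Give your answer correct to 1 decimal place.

2.9

Values: 1, 2, 3, 4, 5
Σfx = 20×1 + 11×2 + 21×3 + 17×4 + 13×5 = 238
n = Σf = 82
Mean = 238 / 82 = 2.9024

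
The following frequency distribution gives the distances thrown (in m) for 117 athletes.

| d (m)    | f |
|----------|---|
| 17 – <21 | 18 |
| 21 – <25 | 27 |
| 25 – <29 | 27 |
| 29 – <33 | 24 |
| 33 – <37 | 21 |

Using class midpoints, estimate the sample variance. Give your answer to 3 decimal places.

Midpoints: 19, 23, 27, 31, 35
n = 117, Σfm = 3171, mean = 27.1026
Σfm² = 89253
Σf(m − x̄)² = Σfm² − (Σfm)²/n = 89253 − 3171²/117 = 3310.7692
Sample variance = 3310.7692 / 116 = 28.5411

28.541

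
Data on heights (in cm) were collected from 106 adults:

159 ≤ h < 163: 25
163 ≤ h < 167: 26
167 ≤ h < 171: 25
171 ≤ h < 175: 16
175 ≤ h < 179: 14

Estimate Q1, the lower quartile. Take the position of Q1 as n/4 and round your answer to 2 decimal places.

Cumulative frequencies: 25, 51, 76, 92, 106
n = 106; position = n/4 = 26.5.
This falls in the class 163 ≤ h < 167: L = 163, F = 25, f = 26, h = 4.
Lower quartile ≈ 163 + ((26.5 − 25) / 26) × 4 = 163.2308

163.23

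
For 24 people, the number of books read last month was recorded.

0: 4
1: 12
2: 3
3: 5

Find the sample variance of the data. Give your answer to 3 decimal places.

Values: 0, 1, 2, 3
n = 24, Σfx = 33, mean = 1.3750
Σfx² = 69
Σf(x − x̄)² = Σfx² − (Σfx)²/n = 69 − 33²/24 = 23.6250
Sample variance = 23.6250 / 23 = 1.0272

1.027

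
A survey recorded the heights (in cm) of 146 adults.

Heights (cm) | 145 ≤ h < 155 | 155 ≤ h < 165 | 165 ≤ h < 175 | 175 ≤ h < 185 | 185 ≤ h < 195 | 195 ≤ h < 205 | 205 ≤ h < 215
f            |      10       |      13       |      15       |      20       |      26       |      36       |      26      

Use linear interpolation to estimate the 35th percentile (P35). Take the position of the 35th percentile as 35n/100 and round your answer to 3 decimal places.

181.550

Cumulative frequencies: 10, 23, 38, 58, 84, 120, 146
n = 146; position = 35n/100 = 51.1.
This falls in the class 175 ≤ h < 185: L = 175, F = 38, f = 20, h = 10.
35th percentile ≈ 175 + ((51.1 − 38) / 20) × 10 = 181.5500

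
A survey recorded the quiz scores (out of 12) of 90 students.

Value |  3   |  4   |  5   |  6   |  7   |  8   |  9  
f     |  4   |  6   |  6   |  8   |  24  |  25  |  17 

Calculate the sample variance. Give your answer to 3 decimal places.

Values: 3, 4, 5, 6, 7, 8, 9
n = 90, Σfx = 635, mean = 7.0556
Σfx² = 4723
Σf(x − x̄)² = Σfx² − (Σfx)²/n = 4723 − 635²/90 = 242.7222
Sample variance = 242.7222 / 89 = 2.7272

2.727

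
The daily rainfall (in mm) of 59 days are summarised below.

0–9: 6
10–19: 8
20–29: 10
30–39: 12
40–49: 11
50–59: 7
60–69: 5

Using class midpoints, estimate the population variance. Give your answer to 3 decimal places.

Midpoints: 4.5, 14.5, 24.5, 34.5, 44.5, 54.5, 64.5
n = 59, Σfm = 1995.5, mean = 33.8220
Σfm² = 85464.75
Σf(m − x̄)² = Σfm² − (Σfm)²/n = 85464.75 − 1995.5²/59 = 17972.8814
Population variance = 17972.8814 / 59 = 304.6251

304.625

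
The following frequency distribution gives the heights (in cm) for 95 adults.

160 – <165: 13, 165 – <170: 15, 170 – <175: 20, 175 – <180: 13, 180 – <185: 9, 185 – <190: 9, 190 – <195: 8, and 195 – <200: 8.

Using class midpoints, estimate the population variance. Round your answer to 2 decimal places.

Midpoints: 162.5, 167.5, 172.5, 177.5, 182.5, 187.5, 192.5, 197.5
n = 95, Σfm = 16832.5, mean = 177.1842
Σfm² = 2993493.75
Σf(m − x̄)² = Σfm² − (Σfm)²/n = 2993493.75 − 16832.5²/95 = 11040.5263
Population variance = 11040.5263 / 95 = 116.2161

116.22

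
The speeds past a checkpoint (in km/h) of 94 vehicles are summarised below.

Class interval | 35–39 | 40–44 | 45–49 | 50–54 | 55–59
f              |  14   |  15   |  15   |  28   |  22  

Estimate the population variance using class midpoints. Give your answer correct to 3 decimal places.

Midpoints: 37, 42, 47, 52, 57
n = 94, Σfm = 4563, mean = 48.5426
Σfm² = 225951
Σf(m − x̄)² = Σfm² − (Σfm)²/n = 225951 − 4563²/94 = 4451.3298
Population variance = 4451.3298 / 94 = 47.3546

47.355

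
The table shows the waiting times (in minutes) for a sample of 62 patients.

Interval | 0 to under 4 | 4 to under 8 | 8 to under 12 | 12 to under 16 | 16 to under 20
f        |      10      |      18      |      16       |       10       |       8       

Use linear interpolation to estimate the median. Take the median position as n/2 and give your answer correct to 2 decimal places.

Cumulative frequencies: 10, 28, 44, 54, 62
n = 62; position = n/2 = 31.
This falls in the class 8 to under 12: L = 8, F = 28, f = 16, h = 4.
Median ≈ 8 + ((31 − 28) / 16) × 4 = 8.7500

8.75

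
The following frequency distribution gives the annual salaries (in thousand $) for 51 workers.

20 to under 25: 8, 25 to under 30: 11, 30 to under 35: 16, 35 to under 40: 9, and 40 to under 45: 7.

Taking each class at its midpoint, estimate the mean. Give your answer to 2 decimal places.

32.11

Midpoints: 22.5, 27.5, 32.5, 37.5, 42.5
Σfm = 8×22.5 + 11×27.5 + 16×32.5 + 9×37.5 + 7×42.5 = 1637.5
n = Σf = 51
Mean = 1637.5 / 51 = 32.1078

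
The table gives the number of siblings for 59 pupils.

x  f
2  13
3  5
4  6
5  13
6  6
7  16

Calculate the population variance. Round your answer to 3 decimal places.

3.527

Values: 2, 3, 4, 5, 6, 7
n = 59, Σfx = 278, mean = 4.7119
Σfx² = 1518
Σf(x − x̄)² = Σfx² − (Σfx)²/n = 1518 − 278²/59 = 208.1017
Population variance = 208.1017 / 59 = 3.5271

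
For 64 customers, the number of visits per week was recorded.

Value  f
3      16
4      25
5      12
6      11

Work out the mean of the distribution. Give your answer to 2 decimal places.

4.28

Values: 3, 4, 5, 6
Σfx = 16×3 + 25×4 + 12×5 + 11×6 = 274
n = Σf = 64
Mean = 274 / 64 = 4.2812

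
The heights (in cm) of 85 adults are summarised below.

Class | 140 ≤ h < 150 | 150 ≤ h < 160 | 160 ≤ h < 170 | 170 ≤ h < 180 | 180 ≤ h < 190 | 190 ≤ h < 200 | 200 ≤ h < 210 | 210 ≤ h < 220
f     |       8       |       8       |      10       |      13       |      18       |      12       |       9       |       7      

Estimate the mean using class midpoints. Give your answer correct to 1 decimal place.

Midpoints: 145, 155, 165, 175, 185, 195, 205, 215
Σfm = 8×145 + 8×155 + 10×165 + 13×175 + 18×185 + 12×195 + 9×205 + 7×215 = 15345
n = Σf = 85
Mean = 15345 / 85 = 180.5294

180.5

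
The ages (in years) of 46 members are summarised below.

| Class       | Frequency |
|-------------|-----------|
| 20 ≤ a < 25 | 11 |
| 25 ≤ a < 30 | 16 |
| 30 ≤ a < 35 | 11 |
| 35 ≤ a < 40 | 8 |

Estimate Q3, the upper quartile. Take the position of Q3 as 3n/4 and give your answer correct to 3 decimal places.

33.409

Cumulative frequencies: 11, 27, 38, 46
n = 46; position = 3n/4 = 34.5.
This falls in the class 30 ≤ a < 35: L = 30, F = 27, f = 11, h = 5.
Upper quartile ≈ 30 + ((34.5 − 27) / 11) × 5 = 33.4091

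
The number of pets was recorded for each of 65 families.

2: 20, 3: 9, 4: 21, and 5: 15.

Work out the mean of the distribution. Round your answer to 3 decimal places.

3.477

Values: 2, 3, 4, 5
Σfx = 20×2 + 9×3 + 21×4 + 15×5 = 226
n = Σf = 65
Mean = 226 / 65 = 3.4769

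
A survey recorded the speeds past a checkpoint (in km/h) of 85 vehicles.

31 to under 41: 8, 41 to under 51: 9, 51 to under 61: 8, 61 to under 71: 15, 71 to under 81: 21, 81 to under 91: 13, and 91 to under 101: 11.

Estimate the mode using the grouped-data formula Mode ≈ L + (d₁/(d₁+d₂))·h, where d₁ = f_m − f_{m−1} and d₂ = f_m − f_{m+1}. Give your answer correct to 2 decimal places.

75.29

Modal class: 71 to under 81 (highest frequency 21).
d₁ = 21 − 15 = 6, d₂ = 21 − 13 = 8
Mode ≈ 71 + (6/(6+8)) × 10 = 71 + 4.2857 = 75.2857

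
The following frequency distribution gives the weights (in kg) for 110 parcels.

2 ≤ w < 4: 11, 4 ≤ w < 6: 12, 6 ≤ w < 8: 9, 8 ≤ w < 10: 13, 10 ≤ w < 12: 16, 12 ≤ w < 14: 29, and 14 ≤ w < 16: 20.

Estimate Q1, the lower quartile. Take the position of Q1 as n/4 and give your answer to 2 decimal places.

Cumulative frequencies: 11, 23, 32, 45, 61, 90, 110
n = 110; position = n/4 = 27.5.
This falls in the class 6 ≤ w < 8: L = 6, F = 23, f = 9, h = 2.
Lower quartile ≈ 6 + ((27.5 − 23) / 9) × 2 = 7.0000

7.00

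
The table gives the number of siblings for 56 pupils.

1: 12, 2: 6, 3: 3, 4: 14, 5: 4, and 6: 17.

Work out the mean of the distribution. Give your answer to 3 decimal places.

Values: 1, 2, 3, 4, 5, 6
Σfx = 12×1 + 6×2 + 3×3 + 14×4 + 4×5 + 17×6 = 211
n = Σf = 56
Mean = 211 / 56 = 3.7679

3.768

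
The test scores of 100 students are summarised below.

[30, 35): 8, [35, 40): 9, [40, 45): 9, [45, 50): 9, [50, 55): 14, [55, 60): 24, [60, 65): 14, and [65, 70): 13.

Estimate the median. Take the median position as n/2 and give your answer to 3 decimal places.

55.208

Cumulative frequencies: 8, 17, 26, 35, 49, 73, 87, 100
n = 100; position = n/2 = 50.
This falls in the class [55, 60): L = 55, F = 49, f = 24, h = 5.
Median ≈ 55 + ((50 − 49) / 24) × 5 = 55.2083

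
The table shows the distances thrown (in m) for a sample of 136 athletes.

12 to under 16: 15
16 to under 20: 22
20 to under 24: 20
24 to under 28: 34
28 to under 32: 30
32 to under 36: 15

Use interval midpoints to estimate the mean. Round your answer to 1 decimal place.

Midpoints: 14, 18, 22, 26, 30, 34
Σfm = 15×14 + 22×18 + 20×22 + 34×26 + 30×30 + 15×34 = 3340
n = Σf = 136
Mean = 3340 / 136 = 24.5588

24.6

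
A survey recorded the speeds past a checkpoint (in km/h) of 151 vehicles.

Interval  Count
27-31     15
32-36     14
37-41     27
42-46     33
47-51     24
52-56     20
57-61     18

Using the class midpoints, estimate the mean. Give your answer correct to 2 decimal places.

Midpoints: 29, 34, 39, 44, 49, 54, 59
Σfm = 15×29 + 14×34 + 27×39 + 33×44 + 24×49 + 20×54 + 18×59 = 6734
n = Σf = 151
Mean = 6734 / 151 = 44.5960

44.60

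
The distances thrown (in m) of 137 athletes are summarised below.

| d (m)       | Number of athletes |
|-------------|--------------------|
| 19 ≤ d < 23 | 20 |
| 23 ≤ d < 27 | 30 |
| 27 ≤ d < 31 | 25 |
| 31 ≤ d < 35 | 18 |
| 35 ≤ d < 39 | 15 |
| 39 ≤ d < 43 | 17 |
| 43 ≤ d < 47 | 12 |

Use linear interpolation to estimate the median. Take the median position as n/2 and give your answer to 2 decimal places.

Cumulative frequencies: 20, 50, 75, 93, 108, 125, 137
n = 137; position = n/2 = 68.5.
This falls in the class 27 ≤ d < 31: L = 27, F = 50, f = 25, h = 4.
Median ≈ 27 + ((68.5 − 50) / 25) × 4 = 29.9600

29.96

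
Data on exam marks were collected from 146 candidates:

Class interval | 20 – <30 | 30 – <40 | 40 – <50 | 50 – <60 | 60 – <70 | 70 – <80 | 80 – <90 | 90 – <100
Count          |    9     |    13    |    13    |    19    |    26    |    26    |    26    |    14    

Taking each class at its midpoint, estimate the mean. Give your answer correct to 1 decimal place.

65.0

Midpoints: 25, 35, 45, 55, 65, 75, 85, 95
Σfm = 9×25 + 13×35 + 13×45 + 19×55 + 26×65 + 26×75 + 26×85 + 14×95 = 9490
n = Σf = 146
Mean = 9490 / 146 = 65.0000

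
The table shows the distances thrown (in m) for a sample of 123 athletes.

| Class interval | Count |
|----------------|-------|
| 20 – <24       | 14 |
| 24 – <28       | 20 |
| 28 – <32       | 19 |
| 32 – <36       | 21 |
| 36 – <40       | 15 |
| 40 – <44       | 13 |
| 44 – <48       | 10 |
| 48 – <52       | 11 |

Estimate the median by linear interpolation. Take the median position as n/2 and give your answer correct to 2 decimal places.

33.62

Cumulative frequencies: 14, 34, 53, 74, 89, 102, 112, 123
n = 123; position = n/2 = 61.5.
This falls in the class 32 – <36: L = 32, F = 53, f = 21, h = 4.
Median ≈ 32 + ((61.5 − 53) / 21) × 4 = 33.6190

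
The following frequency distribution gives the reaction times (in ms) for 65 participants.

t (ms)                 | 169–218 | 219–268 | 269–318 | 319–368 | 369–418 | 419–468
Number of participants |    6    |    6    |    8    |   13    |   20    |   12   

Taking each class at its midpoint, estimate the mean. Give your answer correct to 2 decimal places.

Midpoints: 193.5, 243.5, 293.5, 343.5, 393.5, 443.5
Σfm = 6×193.5 + 6×243.5 + 8×293.5 + 13×343.5 + 20×393.5 + 12×443.5 = 22627.5
n = Σf = 65
Mean = 22627.5 / 65 = 348.1154

348.12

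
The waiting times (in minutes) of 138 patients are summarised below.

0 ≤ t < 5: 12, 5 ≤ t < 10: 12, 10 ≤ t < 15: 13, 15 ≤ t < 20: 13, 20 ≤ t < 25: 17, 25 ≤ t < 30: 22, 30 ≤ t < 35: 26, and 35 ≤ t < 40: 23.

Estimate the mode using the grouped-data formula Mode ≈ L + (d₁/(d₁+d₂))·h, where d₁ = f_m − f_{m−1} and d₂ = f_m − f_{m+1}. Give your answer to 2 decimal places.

Modal class: 30 ≤ t < 35 (highest frequency 26).
d₁ = 26 − 22 = 4, d₂ = 26 − 23 = 3
Mode ≈ 30 + (4/(4+3)) × 5 = 30 + 2.8571 = 32.8571

32.86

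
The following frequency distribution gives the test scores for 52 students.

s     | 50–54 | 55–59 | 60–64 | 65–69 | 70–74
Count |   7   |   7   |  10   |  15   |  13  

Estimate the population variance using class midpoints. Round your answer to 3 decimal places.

45.340

Midpoints: 52, 57, 62, 67, 72
n = 52, Σfm = 3324, mean = 63.9231
Σfm² = 214838
Σf(m − x̄)² = Σfm² − (Σfm)²/n = 214838 − 3324²/52 = 2357.6923
Population variance = 2357.6923 / 52 = 45.3402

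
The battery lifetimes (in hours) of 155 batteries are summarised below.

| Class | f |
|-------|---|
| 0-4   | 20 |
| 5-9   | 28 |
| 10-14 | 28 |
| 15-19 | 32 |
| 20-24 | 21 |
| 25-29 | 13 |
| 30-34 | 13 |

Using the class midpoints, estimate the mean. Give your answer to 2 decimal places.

15.13

Midpoints: 2, 7, 12, 17, 22, 27, 32
Σfm = 20×2 + 28×7 + 28×12 + 32×17 + 21×22 + 13×27 + 13×32 = 2345
n = Σf = 155
Mean = 2345 / 155 = 15.1290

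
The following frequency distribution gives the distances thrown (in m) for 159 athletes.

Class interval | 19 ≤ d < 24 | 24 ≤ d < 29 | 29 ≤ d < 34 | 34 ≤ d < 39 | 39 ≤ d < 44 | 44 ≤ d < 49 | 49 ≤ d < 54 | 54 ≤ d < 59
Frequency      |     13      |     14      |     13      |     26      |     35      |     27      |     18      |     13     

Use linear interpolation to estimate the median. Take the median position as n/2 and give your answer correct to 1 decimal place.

40.9

Cumulative frequencies: 13, 27, 40, 66, 101, 128, 146, 159
n = 159; position = n/2 = 79.5.
This falls in the class 39 ≤ d < 44: L = 39, F = 66, f = 35, h = 5.
Median ≈ 39 + ((79.5 − 66) / 35) × 5 = 40.9286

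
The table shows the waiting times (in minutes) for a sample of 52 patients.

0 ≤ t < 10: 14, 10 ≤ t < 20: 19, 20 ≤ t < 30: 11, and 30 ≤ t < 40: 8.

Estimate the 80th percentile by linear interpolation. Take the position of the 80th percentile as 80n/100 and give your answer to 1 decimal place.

Cumulative frequencies: 14, 33, 44, 52
n = 52; position = 80n/100 = 41.6.
This falls in the class 20 ≤ t < 30: L = 20, F = 33, f = 11, h = 10.
80th percentile ≈ 20 + ((41.6 − 33) / 11) × 10 = 27.8182

27.8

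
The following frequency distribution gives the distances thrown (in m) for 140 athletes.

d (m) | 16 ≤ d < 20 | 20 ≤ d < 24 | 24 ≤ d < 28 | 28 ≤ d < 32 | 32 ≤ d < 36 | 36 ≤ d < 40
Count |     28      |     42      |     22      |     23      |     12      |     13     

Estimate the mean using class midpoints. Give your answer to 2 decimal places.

25.66

Midpoints: 18, 22, 26, 30, 34, 38
Σfm = 28×18 + 42×22 + 22×26 + 23×30 + 12×34 + 13×38 = 3592
n = Σf = 140
Mean = 3592 / 140 = 25.6571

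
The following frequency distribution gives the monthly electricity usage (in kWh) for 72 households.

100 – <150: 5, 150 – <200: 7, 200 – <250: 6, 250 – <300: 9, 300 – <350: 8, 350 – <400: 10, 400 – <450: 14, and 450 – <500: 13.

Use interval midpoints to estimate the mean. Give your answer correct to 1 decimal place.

Midpoints: 125, 175, 225, 275, 325, 375, 425, 475
Σfm = 5×125 + 7×175 + 6×225 + 9×275 + 8×325 + 10×375 + 14×425 + 13×475 = 24150
n = Σf = 72
Mean = 24150 / 72 = 335.4167

335.4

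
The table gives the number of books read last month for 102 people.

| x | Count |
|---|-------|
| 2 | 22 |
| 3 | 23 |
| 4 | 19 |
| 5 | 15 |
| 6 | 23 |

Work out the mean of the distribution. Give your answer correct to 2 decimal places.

Values: 2, 3, 4, 5, 6
Σfx = 22×2 + 23×3 + 19×4 + 15×5 + 23×6 = 402
n = Σf = 102
Mean = 402 / 102 = 3.9412

3.94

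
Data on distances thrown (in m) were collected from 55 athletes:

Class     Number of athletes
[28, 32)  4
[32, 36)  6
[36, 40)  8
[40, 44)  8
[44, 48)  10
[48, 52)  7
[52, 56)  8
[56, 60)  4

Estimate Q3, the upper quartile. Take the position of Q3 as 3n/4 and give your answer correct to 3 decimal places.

Cumulative frequencies: 4, 10, 18, 26, 36, 43, 51, 55
n = 55; position = 3n/4 = 41.25.
This falls in the class [48, 52): L = 48, F = 36, f = 7, h = 4.
Upper quartile ≈ 48 + ((41.25 − 36) / 7) × 4 = 51.0000

51.000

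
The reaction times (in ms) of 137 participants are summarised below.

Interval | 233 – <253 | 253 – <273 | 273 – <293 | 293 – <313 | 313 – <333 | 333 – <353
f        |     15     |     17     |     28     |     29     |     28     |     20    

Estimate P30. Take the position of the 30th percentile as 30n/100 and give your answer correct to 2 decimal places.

279.50

Cumulative frequencies: 15, 32, 60, 89, 117, 137
n = 137; position = 30n/100 = 41.1.
This falls in the class 273 – <293: L = 273, F = 32, f = 28, h = 20.
30th percentile ≈ 273 + ((41.1 − 32) / 28) × 20 = 279.5000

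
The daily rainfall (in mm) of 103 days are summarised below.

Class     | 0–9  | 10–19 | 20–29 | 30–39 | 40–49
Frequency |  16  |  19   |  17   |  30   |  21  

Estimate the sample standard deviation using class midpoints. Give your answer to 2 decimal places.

Midpoints: 4.5, 14.5, 24.5, 34.5, 44.5
n = 103, Σfm = 2733.5, mean = 26.5388
Σfm² = 91815.75
Σf(m − x̄)² = Σfm² − (Σfm)²/n = 91815.75 − 2733.5²/103 = 19271.8447
Sample variance = 19271.8447 / 102 = 188.9397
Standard deviation = √188.9397 = 13.7455

13.75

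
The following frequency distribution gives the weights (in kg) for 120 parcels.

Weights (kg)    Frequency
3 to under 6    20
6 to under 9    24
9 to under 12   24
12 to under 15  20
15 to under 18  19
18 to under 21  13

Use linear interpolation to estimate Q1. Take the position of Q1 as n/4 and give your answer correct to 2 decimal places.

7.25

Cumulative frequencies: 20, 44, 68, 88, 107, 120
n = 120; position = n/4 = 30.
This falls in the class 6 to under 9: L = 6, F = 20, f = 24, h = 3.
Lower quartile ≈ 6 + ((30 − 20) / 24) × 3 = 7.2500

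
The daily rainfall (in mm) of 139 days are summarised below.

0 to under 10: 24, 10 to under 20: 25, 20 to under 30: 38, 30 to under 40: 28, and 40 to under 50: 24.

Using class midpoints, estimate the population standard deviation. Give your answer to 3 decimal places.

Midpoints: 5, 15, 25, 35, 45
n = 139, Σfm = 3505, mean = 25.2158
Σfm² = 112875
Σf(m − x̄)² = Σfm² − (Σfm)²/n = 112875 − 3505²/139 = 24493.5252
Population variance = 24493.5252 / 139 = 176.2124
Standard deviation = √176.2124 = 13.2745

13.275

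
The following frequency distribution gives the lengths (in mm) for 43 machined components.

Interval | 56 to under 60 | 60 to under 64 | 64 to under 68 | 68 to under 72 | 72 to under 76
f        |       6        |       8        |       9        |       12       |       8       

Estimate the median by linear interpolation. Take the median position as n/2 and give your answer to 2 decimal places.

67.33

Cumulative frequencies: 6, 14, 23, 35, 43
n = 43; position = n/2 = 21.5.
This falls in the class 64 to under 68: L = 64, F = 14, f = 9, h = 4.
Median ≈ 64 + ((21.5 − 14) / 9) × 4 = 67.3333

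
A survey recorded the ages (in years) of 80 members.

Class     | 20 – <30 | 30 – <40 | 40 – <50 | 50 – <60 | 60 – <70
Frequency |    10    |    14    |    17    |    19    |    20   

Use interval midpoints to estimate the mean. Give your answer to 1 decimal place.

48.1

Midpoints: 25, 35, 45, 55, 65
Σfm = 10×25 + 14×35 + 17×45 + 19×55 + 20×65 = 3850
n = Σf = 80
Mean = 3850 / 80 = 48.1250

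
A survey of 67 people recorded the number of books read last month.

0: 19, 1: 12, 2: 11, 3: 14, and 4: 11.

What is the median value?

Cumulative frequencies: 19, 31, 42, 56, 67
n = 67, so the median is the value in position (n+1)/2 = 34.
Position 34 falls at value 2.

2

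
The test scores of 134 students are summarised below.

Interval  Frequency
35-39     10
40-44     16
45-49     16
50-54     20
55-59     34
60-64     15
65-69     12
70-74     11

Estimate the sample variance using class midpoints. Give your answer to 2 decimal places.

96.90

Midpoints: 37, 42, 47, 52, 57, 62, 67, 72
n = 134, Σfm = 7298, mean = 54.4627
Σfm² = 410356
Σf(m − x̄)² = Σfm² − (Σfm)²/n = 410356 − 7298²/134 = 12887.3134
Sample variance = 12887.3134 / 133 = 96.8971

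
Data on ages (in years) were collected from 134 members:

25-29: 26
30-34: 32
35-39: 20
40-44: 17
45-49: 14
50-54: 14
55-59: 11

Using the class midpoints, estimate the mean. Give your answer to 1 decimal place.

38.8

Midpoints: 27, 32, 37, 42, 47, 52, 57
Σfm = 26×27 + 32×32 + 20×37 + 17×42 + 14×47 + 14×52 + 11×57 = 5193
n = Σf = 134
Mean = 5193 / 134 = 38.7537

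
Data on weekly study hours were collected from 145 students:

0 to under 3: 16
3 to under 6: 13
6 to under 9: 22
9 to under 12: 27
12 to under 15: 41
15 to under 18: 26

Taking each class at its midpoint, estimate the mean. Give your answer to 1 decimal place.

Midpoints: 1.5, 4.5, 7.5, 10.5, 13.5, 16.5
Σfm = 16×1.5 + 13×4.5 + 22×7.5 + 27×10.5 + 41×13.5 + 26×16.5 = 1513.5
n = Σf = 145
Mean = 1513.5 / 145 = 10.4379

10.4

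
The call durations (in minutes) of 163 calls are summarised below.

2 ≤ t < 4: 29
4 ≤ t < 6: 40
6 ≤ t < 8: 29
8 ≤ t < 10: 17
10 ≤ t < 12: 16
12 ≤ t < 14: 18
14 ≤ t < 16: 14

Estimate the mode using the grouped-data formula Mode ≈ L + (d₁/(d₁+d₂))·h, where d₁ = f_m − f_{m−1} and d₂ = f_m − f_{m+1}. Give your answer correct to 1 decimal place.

Modal class: 4 ≤ t < 6 (highest frequency 40).
d₁ = 40 − 29 = 11, d₂ = 40 − 29 = 11
Mode ≈ 4 + (11/(11+11)) × 2 = 4 + 1.0000 = 5.0000

5.0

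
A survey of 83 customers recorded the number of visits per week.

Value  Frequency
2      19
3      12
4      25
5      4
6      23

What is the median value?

Cumulative frequencies: 19, 31, 56, 60, 83
n = 83, so the median is the value in position (n+1)/2 = 42.
Position 42 falls at value 4.

4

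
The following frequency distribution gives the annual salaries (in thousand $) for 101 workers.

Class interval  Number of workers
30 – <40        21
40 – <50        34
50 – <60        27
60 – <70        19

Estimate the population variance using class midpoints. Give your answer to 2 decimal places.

Midpoints: 35, 45, 55, 65
n = 101, Σfm = 4985, mean = 49.3564
Σfm² = 256525
Σf(m − x̄)² = Σfm² − (Σfm)²/n = 256525 − 4985²/101 = 10483.1683
Population variance = 10483.1683 / 101 = 103.7937

103.79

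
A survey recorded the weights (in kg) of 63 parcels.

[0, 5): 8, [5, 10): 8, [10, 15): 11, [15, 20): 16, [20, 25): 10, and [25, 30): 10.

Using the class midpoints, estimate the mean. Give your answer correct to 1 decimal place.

15.8

Midpoints: 2.5, 7.5, 12.5, 17.5, 22.5, 27.5
Σfm = 8×2.5 + 8×7.5 + 11×12.5 + 16×17.5 + 10×22.5 + 10×27.5 = 997.5
n = Σf = 63
Mean = 997.5 / 63 = 15.8333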